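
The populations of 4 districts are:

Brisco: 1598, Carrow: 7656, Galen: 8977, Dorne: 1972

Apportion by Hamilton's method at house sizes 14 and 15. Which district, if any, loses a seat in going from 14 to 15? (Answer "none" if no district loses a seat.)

At 14 seats: Brisco 1, Carrow 5, Galen 6, Dorne 2.
At 15 seats: Brisco 1, Carrow 6, Galen 7, Dorne 1.
Dorne drops from 2 to 1.

Dorne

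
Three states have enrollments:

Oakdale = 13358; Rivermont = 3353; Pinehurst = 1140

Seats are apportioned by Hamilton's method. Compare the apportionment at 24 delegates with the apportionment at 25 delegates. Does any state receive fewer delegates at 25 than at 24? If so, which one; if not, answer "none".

Pinehurst

At 24 seats: Oakdale 18, Rivermont 4, Pinehurst 2.
At 25 seats: Oakdale 19, Rivermont 5, Pinehurst 1.
Pinehurst drops from 2 to 1.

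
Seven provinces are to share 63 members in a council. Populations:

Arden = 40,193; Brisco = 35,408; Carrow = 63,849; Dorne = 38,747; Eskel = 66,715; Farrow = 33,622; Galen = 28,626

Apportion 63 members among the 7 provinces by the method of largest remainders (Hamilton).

Arden=8, Brisco=7, Carrow=13, Dorne=8, Eskel=14, Farrow=7, Galen=6

The standard divisor is 307160/63 ≈ 4875.556.
Standard quotas: Arden 8.2438, Brisco 7.2624, Carrow 13.0957, Dorne 7.9472, Eskel 13.6836, Farrow 6.8960, Galen 5.8713.
Lower quotas: Arden 8, Brisco 7, Carrow 13, Dorne 7, Eskel 13, Farrow 6, Galen 5 (sum 59, leaving 4 seats).
Remainders in descending order: Dorne 0.9472, Farrow 0.8960, Galen 0.8713, Eskel 0.6836, Brisco 0.2624, Arden 0.2438, Carrow 0.0957.
Largest remainders: Dorne, Farrow, Galen, Eskel receive the extra seats.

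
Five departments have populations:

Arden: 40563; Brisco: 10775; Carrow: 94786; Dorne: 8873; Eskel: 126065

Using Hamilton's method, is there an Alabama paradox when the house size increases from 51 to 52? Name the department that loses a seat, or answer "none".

At 51 seats: Arden 7, Brisco 2, Carrow 17, Dorne 2, Eskel 23.
At 52 seats: Arden 7, Brisco 2, Carrow 18, Dorne 2, Eskel 23.
No department's allocation decreased.

none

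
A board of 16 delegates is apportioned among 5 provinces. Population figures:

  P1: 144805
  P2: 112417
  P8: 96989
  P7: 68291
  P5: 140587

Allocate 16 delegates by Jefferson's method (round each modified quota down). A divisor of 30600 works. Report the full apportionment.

With modified divisor 30600: modified quotas P1 4.732, P2 3.674, P8 3.170, P7 2.232, P5 4.594.
Rounding down: P1 4, P2 3, P8 3, P7 2, P5 4 (total 16).

P1: 4, P2: 3, P8: 3, P7: 2, P5: 4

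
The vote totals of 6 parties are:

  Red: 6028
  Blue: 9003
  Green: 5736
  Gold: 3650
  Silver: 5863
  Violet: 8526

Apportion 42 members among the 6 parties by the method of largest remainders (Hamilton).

Standard divisor: 38806 ÷ 42 ≈ 923.952.
Standard quotas: Red 6.5241, Blue 9.7440, Green 6.2081, Gold 3.9504, Silver 6.3456, Violet 9.2277.
Lower quotas: Red 6, Blue 9, Green 6, Gold 3, Silver 6, Violet 9 (sum 39, leaving 3 seats).
Remainders in descending order: Gold 0.9504, Blue 0.7440, Red 0.5241, Silver 0.3456, Violet 0.2277, Green 0.2081.
The surplus seats go to Gold, Blue, Red.

Red=7, Blue=10, Green=6, Gold=4, Silver=6, Violet=9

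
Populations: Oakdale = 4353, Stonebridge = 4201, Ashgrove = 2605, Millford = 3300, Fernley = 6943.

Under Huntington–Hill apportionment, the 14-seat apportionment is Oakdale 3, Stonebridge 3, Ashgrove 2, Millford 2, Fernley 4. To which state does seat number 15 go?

Fernley

Priority for the next seat is population ÷ (√(s·(s+1))).
Priorities: Oakdale 1256.603, Stonebridge 1212.724, Ashgrove 1063.487, Millford 1347.219, Fernley 1552.502.
Highest priority: Fernley.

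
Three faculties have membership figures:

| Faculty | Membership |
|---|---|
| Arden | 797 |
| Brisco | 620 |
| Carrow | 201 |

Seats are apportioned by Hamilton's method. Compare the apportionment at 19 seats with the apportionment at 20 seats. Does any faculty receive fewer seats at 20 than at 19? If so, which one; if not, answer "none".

At 19 seats: Arden 9, Brisco 7, Carrow 3.
At 20 seats: Arden 10, Brisco 8, Carrow 2.
Carrow drops from 3 to 2.

Carrow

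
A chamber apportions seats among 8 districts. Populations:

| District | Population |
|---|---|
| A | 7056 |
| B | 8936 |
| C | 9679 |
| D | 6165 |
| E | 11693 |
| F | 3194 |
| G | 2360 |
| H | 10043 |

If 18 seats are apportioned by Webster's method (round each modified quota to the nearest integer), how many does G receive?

1

Standard divisor 59126/18 ≈ 3284.778; standard quotas: A 2.148, B 2.720, C 2.947, D 1.877, E 3.560, F 0.972, G 0.718, H 3.057.
Rounding to the nearest integer gives 2, 3, 3, 2, 4, 1, 1, 3 = 19 seats, so the divisor must be adjusted.
With modified divisor 3500: modified quotas A 2.016, B 2.553, C 2.765, D 1.761, E 3.341, F 0.913, G 0.674, H 2.869.
Rounding to the nearest integer: A 2, B 3, C 3, D 2, E 3, F 1, G 1, H 3 (total 18).
G receives 1.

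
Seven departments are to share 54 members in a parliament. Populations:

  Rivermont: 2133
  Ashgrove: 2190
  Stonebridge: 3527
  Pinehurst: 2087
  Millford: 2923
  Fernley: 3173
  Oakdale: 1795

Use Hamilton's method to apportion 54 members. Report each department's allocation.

Total 17828; standard divisor 17828/54 ≈ 330.148.
Standard quotas: Rivermont 6.461, Ashgrove 6.633, Stonebridge 10.683, Pinehurst 6.321, Millford 8.854, Fernley 9.611, Oakdale 5.437.
Lower quotas: Rivermont 6, Ashgrove 6, Stonebridge 10, Pinehurst 6, Millford 8, Fernley 9, Oakdale 5 (sum 50, leaving 4 seats).
Remainders in descending order: Millford 0.854, Stonebridge 0.683, Ashgrove 0.633, Fernley 0.611, Rivermont 0.461, Oakdale 0.437, Pinehurst 0.321.
The surplus seats go to Millford, Stonebridge, Ashgrove, Fernley.

Rivermont=6, Ashgrove=7, Stonebridge=11, Pinehurst=6, Millford=9, Fernley=10, Oakdale=5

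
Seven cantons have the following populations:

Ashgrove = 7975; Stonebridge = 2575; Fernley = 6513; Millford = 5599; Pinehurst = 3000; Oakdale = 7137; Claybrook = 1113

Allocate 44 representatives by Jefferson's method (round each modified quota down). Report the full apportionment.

Ashgrove 11, Stonebridge 3, Fernley 9, Millford 7, Pinehurst 4, Oakdale 9, Claybrook 1

Standard divisor 33912/44 ≈ 770.727; standard quotas: Ashgrove 10.347, Stonebridge 3.341, Fernley 8.450, Millford 7.265, Pinehurst 3.892, Oakdale 9.260, Claybrook 1.444.
Rounding down gives 10, 3, 8, 7, 3, 9, 1 = 41 seats, so the divisor must be adjusted.
With modified divisor 720: modified quotas Ashgrove 11.076, Stonebridge 3.576, Fernley 9.046, Millford 7.776, Pinehurst 4.167, Oakdale 9.912, Claybrook 1.546.
Rounding down: Ashgrove 11, Stonebridge 3, Fernley 9, Millford 7, Pinehurst 4, Oakdale 9, Claybrook 1 (total 44).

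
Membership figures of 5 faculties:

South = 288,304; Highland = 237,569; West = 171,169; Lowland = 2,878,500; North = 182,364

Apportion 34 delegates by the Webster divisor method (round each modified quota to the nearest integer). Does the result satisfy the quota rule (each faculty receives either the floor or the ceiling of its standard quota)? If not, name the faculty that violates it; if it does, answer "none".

Standard quotas: South 2.608, Highland 2.149, West 1.549, Lowland 26.043, North 1.650.
Webster allocation: South 3, Highland 2, West 2, Lowland 25, North 2.
Lowland has quota 26.043 (lower 26, upper 27) but receives 25 — outside the quota interval.

Lowland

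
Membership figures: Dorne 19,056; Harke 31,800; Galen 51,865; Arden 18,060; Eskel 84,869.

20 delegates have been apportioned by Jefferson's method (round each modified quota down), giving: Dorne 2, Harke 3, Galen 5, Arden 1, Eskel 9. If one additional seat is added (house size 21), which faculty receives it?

Priority for the next seat is population ÷ (current seats + 1).
Priorities: Dorne 6352.000, Harke 7950.000, Galen 8644.167, Arden 9030.000, Eskel 8486.900.
Highest priority: Arden.

Arden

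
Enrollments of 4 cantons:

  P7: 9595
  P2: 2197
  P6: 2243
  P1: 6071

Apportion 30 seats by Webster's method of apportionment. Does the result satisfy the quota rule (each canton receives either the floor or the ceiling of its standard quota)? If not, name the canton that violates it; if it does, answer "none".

Standard quotas: P7 14.317, P2 3.278, P6 3.347, P1 9.058.
Webster allocation: P7 15, P2 3, P6 3, P1 9.
Every allocation lies between the lower and upper quota.

none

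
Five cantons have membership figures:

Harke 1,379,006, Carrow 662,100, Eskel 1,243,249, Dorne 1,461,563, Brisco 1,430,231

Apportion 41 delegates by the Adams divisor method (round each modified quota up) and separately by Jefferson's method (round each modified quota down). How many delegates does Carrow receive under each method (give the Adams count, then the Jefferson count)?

Adams: Harke 9, Carrow 5, Eskel 8, Dorne 10, Brisco 9.
Jefferson: Harke 9, Carrow 4, Eskel 8, Dorne 10, Brisco 10.
Carrow gets 5 under Adams and 4 under Jefferson.

5 and 4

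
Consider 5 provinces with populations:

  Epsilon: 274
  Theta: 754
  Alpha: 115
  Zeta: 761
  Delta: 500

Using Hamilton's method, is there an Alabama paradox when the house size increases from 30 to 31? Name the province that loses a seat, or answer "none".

At 30 seats: Epsilon 3, Theta 9, Alpha 2, Zeta 10, Delta 6.
At 31 seats: Epsilon 4, Theta 10, Alpha 1, Zeta 10, Delta 6.
Alpha drops from 2 to 1.

Alpha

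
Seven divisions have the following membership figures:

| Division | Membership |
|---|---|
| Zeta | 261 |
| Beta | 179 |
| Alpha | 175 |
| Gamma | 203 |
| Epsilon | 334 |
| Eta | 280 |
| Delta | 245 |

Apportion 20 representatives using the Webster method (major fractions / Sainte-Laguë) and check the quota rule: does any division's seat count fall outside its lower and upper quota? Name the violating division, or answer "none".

none

Standard quotas: Zeta 3.113, Beta 2.135, Alpha 2.087, Gamma 2.421, Epsilon 3.983, Eta 3.339, Delta 2.922.
Webster allocation: Zeta 3, Beta 2, Alpha 2, Gamma 3, Epsilon 4, Eta 3, Delta 3.
Every allocation lies between the lower and upper quota.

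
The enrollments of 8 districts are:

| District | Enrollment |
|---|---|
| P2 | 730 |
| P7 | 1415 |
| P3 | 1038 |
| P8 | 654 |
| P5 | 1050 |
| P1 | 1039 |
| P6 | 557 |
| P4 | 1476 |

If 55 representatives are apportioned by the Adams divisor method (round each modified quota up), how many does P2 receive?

Standard divisor 7959/55 ≈ 144.709; standard quotas: P2 5.045, P7 9.778, P3 7.173, P8 4.519, P5 7.256, P1 7.180, P6 3.849, P4 10.200.
Rounding up gives 6, 10, 8, 5, 8, 8, 4, 11 = 60 seats, so the divisor must be adjusted.
With modified divisor 154: modified quotas P2 4.740, P7 9.188, P3 6.740, P8 4.247, P5 6.818, P1 6.747, P6 3.617, P4 9.584.
Rounding up: P2 5, P7 10, P3 7, P8 5, P5 7, P1 7, P6 4, P4 10 (total 55).
P2 receives 5.

5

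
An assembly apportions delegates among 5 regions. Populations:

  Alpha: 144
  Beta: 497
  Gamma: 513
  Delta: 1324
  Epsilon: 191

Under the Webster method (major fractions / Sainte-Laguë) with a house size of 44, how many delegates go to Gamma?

9

Standard divisor 2669/44 ≈ 60.659; standard quotas: Alpha 2.374, Beta 8.193, Gamma 8.457, Delta 21.827, Epsilon 3.149.
Rounding to the nearest integer gives 2, 8, 8, 22, 3 = 43 seats, so the divisor must be adjusted.
With modified divisor 60: modified quotas Alpha 2.400, Beta 8.283, Gamma 8.550, Delta 22.067, Epsilon 3.183.
Rounding to the nearest integer: Alpha 2, Beta 8, Gamma 9, Delta 22, Epsilon 3 (total 44).
Gamma receives 9.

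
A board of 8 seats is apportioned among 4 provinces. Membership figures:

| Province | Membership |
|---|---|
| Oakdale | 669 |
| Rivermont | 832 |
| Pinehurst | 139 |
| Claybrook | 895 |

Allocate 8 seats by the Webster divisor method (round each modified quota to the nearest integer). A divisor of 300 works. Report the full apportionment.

With modified divisor 300: modified quotas Oakdale 2.230, Rivermont 2.773, Pinehurst 0.463, Claybrook 2.983.
Rounding to the nearest integer: Oakdale 2, Rivermont 3, Pinehurst 0, Claybrook 3 (total 8).

Oakdale 2; Rivermont 3; Pinehurst 0; Claybrook 3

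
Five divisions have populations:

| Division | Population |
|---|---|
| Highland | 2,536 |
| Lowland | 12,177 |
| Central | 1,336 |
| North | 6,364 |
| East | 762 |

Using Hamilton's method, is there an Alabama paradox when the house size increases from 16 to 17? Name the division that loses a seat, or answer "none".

At 16 seats: Highland 2, Lowland 8, Central 1, North 4, East 1.
At 17 seats: Highland 2, Lowland 9, Central 1, North 5, East 0.
East drops from 1 to 0.

East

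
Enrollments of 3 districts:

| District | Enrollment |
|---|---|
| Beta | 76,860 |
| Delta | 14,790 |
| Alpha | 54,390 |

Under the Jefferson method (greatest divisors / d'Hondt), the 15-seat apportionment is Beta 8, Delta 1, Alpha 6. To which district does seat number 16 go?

Beta

Priority for the next seat is population ÷ (current seats + 1).
Priorities: Beta 8540.000, Delta 7395.000, Alpha 7770.000.
Highest priority: Beta.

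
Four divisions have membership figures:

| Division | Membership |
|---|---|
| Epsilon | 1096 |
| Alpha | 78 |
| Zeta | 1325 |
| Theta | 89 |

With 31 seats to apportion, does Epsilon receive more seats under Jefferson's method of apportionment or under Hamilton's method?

Jefferson

Jefferson: Epsilon 14, Alpha 0, Zeta 16, Theta 1.
Hamilton: Epsilon 13, Alpha 1, Zeta 16, Theta 1.
Epsilon gets 14 under Jefferson and 13 under Hamilton.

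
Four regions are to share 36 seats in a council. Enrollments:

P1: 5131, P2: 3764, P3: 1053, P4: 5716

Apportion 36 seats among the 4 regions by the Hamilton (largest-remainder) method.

P1: 12, P2: 9, P3: 2, P4: 13

The standard divisor is 15664/36 ≈ 435.111.
Standard quotas: P1 11.7924, P2 8.6507, P3 2.4201, P4 13.1369.
Lower quotas: P1 11, P2 8, P3 2, P4 13 (sum 34, leaving 2 seats).
Remainders in descending order: P1 0.7924, P2 0.6507, P3 0.4201, P4 0.1369.
Largest remainders: P1, P2 receive the extra seats.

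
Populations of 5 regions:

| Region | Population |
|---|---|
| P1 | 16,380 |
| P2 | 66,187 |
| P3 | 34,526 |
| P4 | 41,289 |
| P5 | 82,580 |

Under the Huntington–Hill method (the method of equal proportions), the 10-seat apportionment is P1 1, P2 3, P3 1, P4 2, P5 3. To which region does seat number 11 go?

P3

Priority for the next seat is population ÷ (√(s·(s+1))).
Priorities: P1 11582.409, P2 19106.541, P3 24413.569, P4 16856.164, P5 23838.793.
Highest priority: P3.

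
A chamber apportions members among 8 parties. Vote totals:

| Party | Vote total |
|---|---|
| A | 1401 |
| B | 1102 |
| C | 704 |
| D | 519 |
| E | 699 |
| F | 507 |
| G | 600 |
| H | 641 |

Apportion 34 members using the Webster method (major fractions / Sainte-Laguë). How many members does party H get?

3

Standard divisor 6173/34 ≈ 181.559; standard quotas: A 7.717, B 6.070, C 3.878, D 2.859, E 3.850, F 2.792, G 3.305, H 3.531.
Rounding to the nearest integer gives 8, 6, 4, 3, 4, 3, 3, 4 = 35 seats, so the divisor must be adjusted.
With modified divisor 185: modified quotas A 7.573, B 5.957, C 3.805, D 2.805, E 3.778, F 2.741, G 3.243, H 3.465.
Rounding to the nearest integer: A 8, B 6, C 4, D 3, E 4, F 3, G 3, H 3 (total 34).
H receives 3.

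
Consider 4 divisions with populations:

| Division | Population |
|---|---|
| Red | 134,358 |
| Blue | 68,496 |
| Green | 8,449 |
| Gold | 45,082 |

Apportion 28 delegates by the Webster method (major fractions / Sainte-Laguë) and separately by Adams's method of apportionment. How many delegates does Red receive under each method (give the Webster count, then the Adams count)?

15 and 14

Webster: Red 15, Blue 7, Green 1, Gold 5.
Adams: Red 14, Blue 8, Green 1, Gold 5.
Red gets 15 under Webster and 14 under Adams.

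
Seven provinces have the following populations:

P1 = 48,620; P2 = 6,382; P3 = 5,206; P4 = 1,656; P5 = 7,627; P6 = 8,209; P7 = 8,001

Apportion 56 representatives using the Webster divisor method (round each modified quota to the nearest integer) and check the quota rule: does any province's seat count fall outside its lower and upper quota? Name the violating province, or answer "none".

P1

Standard quotas: P1 31.770, P2 4.170, P3 3.402, P4 1.082, P5 4.984, P6 5.364, P7 5.228.
Webster allocation: P1 33, P2 4, P3 3, P4 1, P5 5, P6 5, P7 5.
P1 has quota 31.770 (lower 31, upper 32) but receives 33 — outside the quota interval.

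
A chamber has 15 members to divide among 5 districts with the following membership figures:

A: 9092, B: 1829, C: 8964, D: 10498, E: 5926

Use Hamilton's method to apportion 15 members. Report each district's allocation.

A 4, B 1, C 4, D 4, E 2

The standard divisor is 36309/15 ≈ 2420.6.
Standard quotas: A 3.7561, B 0.7556, C 3.7032, D 4.3369, E 2.4482.
Lower quotas: A 3, B 0, C 3, D 4, E 2 (sum 12, leaving 3 seats).
Remainders in descending order: A 0.7561, B 0.7556, C 0.7032, E 0.4482, D 0.3369.
The surplus seats go to A, B, C.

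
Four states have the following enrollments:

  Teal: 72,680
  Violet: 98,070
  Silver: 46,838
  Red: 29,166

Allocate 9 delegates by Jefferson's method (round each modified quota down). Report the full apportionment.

Standard divisor 246754/9 ≈ 27417.111; standard quotas: Teal 2.651, Violet 3.577, Silver 1.708, Red 1.064.
Rounding down gives 2, 3, 1, 1 = 7 seats, so the divisor must be adjusted.
With modified divisor 23800: modified quotas Teal 3.054, Violet 4.121, Silver 1.968, Red 1.225.
Rounding down: Teal 3, Violet 4, Silver 1, Red 1 (total 9).

Teal 3, Violet 4, Silver 1, Red 1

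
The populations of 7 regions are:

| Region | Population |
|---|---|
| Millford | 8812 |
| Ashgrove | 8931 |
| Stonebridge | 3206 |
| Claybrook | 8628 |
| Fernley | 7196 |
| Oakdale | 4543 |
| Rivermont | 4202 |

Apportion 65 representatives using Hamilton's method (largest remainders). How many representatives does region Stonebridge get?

5

The standard divisor is 45518/65 ≈ 700.277.
Standard quotas: Millford 12.5836, Ashgrove 12.7535, Stonebridge 4.5782, Claybrook 12.3208, Fernley 10.2759, Oakdale 6.4874, Rivermont 6.0005.
Lower quotas: Millford 12, Ashgrove 12, Stonebridge 4, Claybrook 12, Fernley 10, Oakdale 6, Rivermont 6 (sum 62, leaving 3 seats).
Remainders in descending order: Ashgrove 0.7535, Millford 0.5836, Stonebridge 0.5782, Oakdale 0.4874, Claybrook 0.3208, Fernley 0.2759, Rivermont 0.0005.
Largest remainders: Ashgrove, Millford, Stonebridge receive the extra seats.
Stonebridge receives 5.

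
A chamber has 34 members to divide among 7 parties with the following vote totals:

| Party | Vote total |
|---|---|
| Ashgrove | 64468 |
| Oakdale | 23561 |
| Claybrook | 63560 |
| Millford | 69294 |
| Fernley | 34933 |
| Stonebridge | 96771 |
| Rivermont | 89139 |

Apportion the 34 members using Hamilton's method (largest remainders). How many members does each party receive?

Ashgrove: 5; Oakdale: 2; Claybrook: 5; Millford: 5; Fernley: 3; Stonebridge: 7; Rivermont: 7

The standard divisor is 441726/34 ≈ 12991.941.
Standard quotas: Ashgrove 4.9622, Oakdale 1.8135, Claybrook 4.8923, Millford 5.3336, Fernley 2.6888, Stonebridge 7.4485, Rivermont 6.8611.
Lower quotas: Ashgrove 4, Oakdale 1, Claybrook 4, Millford 5, Fernley 2, Stonebridge 7, Rivermont 6 (sum 29, leaving 5 seats).
Remainders in descending order: Ashgrove 0.9622, Claybrook 0.8923, Rivermont 0.8611, Oakdale 0.8135, Fernley 0.6888, Stonebridge 0.4485, Millford 0.3336.
The surplus seats go to Ashgrove, Claybrook, Rivermont, Oakdale, Fernley.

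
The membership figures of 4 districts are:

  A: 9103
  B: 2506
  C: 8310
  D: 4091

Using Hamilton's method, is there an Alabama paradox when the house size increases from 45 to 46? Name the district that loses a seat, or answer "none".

At 45 seats: A 17, B 5, C 15, D 8.
At 46 seats: A 17, B 5, C 16, D 8.
No district's allocation decreased.

none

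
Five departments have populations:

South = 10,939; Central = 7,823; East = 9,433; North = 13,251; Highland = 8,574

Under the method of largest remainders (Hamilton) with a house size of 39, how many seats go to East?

Total 50020; standard divisor 50020/39 ≈ 1282.564.
Standard quotas: South 8.5290, Central 6.0995, East 7.3548, North 10.3316, Highland 6.6850.
Lower quotas: South 8, Central 6, East 7, North 10, Highland 6 (sum 37, leaving 2 seats).
Remainders in descending order: Highland 0.6850, South 0.5290, East 0.3548, North 0.3316, Central 0.0995.
Largest remainders: Highland, South receive the extra seats.
East receives 7.

7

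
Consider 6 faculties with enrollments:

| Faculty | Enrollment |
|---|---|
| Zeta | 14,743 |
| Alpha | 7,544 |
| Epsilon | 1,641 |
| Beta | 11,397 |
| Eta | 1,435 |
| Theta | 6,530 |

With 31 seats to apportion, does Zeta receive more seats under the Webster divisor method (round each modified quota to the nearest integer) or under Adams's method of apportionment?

Webster

Webster: Zeta 11, Alpha 5, Epsilon 1, Beta 8, Eta 1, Theta 5.
Adams: Zeta 10, Alpha 5, Epsilon 2, Beta 8, Eta 1, Theta 5.
Zeta gets 11 under Webster and 10 under Adams.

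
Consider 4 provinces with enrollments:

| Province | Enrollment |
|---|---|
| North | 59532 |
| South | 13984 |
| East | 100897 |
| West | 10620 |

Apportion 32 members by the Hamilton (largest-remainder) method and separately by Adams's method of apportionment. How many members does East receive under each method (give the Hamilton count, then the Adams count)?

Hamilton: North 10, South 2, East 18, West 2.
Adams: North 10, South 3, East 17, West 2.
East gets 18 under Hamilton and 17 under Adams.

18 and 17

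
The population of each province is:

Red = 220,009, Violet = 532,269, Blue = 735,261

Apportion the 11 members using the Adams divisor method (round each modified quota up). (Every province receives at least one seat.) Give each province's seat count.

Standard divisor 1487539/11 ≈ 135230.818; standard quotas: Red 1.627, Violet 3.936, Blue 5.437.
Rounding up gives 2, 4, 6 = 12 seats, so the divisor must be adjusted.
With modified divisor 162200: modified quotas Red 1.356, Violet 3.282, Blue 4.533.
Rounding up: Red 2, Violet 4, Blue 5 (total 11).

Red=2; Violet=4; Blue=5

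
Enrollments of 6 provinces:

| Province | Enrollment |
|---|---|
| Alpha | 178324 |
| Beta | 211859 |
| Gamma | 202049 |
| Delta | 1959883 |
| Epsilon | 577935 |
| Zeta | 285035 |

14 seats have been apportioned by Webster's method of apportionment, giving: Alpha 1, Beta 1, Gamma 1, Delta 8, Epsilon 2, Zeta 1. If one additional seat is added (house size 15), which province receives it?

Epsilon

Priority for the next seat is population ÷ (current seats + 0.5).
Priorities: Alpha 118882.667, Beta 141239.333, Gamma 134699.333, Delta 230574.471, Epsilon 231174.000, Zeta 190023.333.
Highest priority: Epsilon.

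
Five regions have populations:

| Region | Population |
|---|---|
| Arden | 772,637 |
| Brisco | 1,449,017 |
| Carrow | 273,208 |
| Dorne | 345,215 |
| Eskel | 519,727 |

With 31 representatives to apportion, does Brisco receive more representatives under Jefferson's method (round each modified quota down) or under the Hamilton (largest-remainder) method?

Jefferson: Arden 7, Brisco 14, Carrow 2, Dorne 3, Eskel 5.
Hamilton: Arden 7, Brisco 13, Carrow 3, Dorne 3, Eskel 5.
Brisco gets 14 under Jefferson and 13 under Hamilton.

Jefferson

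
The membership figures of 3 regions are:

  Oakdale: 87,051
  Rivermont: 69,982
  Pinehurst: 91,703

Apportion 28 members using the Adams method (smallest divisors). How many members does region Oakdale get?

Standard divisor 248736/28 ≈ 8883.429; standard quotas: Oakdale 9.799, Rivermont 7.878, Pinehurst 10.323.
Rounding up gives 10, 8, 11 = 29 seats, so the divisor must be adjusted.
With modified divisor 9400: modified quotas Oakdale 9.261, Rivermont 7.445, Pinehurst 9.756.
Rounding up: Oakdale 10, Rivermont 8, Pinehurst 10 (total 28).
Oakdale receives 10.

10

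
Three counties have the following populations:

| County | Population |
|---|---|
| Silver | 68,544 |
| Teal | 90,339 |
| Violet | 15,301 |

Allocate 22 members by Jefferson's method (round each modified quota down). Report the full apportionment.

Silver 9, Teal 11, Violet 2

Standard divisor 174184/22 ≈ 7917.455; standard quotas: Silver 8.657, Teal 11.410, Violet 1.933.
Rounding down gives 8, 11, 1 = 20 seats, so the divisor must be adjusted.
With modified divisor 7570: modified quotas Silver 9.055, Teal 11.934, Violet 2.021.
Rounding down: Silver 9, Teal 11, Violet 2 (total 22).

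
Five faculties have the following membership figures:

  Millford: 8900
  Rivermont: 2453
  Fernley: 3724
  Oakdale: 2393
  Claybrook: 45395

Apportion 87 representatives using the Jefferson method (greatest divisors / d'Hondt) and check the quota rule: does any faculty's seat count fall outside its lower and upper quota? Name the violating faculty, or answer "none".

Standard quotas: Millford 12.317, Rivermont 3.395, Fernley 5.154, Oakdale 3.312, Claybrook 62.823.
Jefferson allocation: Millford 12, Rivermont 3, Fernley 5, Oakdale 3, Claybrook 64.
Claybrook has quota 62.823 (lower 62, upper 63) but receives 64 — outside the quota interval.

Claybrook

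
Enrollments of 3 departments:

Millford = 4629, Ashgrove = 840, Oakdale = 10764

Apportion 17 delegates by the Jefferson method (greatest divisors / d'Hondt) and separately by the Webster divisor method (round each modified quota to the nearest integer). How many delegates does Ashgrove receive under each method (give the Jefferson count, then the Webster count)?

Jefferson: Millford 5, Ashgrove 0, Oakdale 12.
Webster: Millford 5, Ashgrove 1, Oakdale 11.
Ashgrove gets 0 under Jefferson and 1 under Webster.

0 and 1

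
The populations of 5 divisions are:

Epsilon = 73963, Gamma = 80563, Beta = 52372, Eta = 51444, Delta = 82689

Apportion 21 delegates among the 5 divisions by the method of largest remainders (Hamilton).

Epsilon=5, Gamma=5, Beta=3, Eta=3, Delta=5

Total 341031; standard divisor 341031/21 ≈ 16239.571.
Standard quotas: Epsilon 4.5545, Gamma 4.9609, Beta 3.2250, Eta 3.1678, Delta 5.0918.
Lower quotas: Epsilon 4, Gamma 4, Beta 3, Eta 3, Delta 5 (sum 19, leaving 2 seats).
Remainders in descending order: Gamma 0.9609, Epsilon 0.5545, Beta 0.2250, Eta 0.1678, Delta 0.0918.
Largest remainders: Gamma, Epsilon receive the extra seats.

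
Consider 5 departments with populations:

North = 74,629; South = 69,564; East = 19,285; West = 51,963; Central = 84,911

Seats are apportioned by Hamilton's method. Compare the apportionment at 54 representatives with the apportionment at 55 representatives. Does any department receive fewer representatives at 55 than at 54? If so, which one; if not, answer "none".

At 54 seats: North 13, South 13, East 4, West 9, Central 15.
At 55 seats: North 14, South 13, East 3, West 9, Central 16.
East drops from 4 to 3.

East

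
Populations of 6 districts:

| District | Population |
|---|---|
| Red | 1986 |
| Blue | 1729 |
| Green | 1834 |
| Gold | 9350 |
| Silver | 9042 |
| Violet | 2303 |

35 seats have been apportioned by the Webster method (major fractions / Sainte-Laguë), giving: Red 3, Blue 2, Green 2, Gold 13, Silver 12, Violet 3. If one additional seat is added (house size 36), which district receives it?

Priority for the next seat is population ÷ (current seats + 0.5).
Priorities: Red 567.429, Blue 691.600, Green 733.600, Gold 692.593, Silver 723.360, Violet 658.000.
Highest priority: Green.

Green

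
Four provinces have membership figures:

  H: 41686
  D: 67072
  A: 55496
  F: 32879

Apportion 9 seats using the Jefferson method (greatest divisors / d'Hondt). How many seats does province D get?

3

Standard divisor 197133/9 ≈ 21903.667; standard quotas: H 1.903, D 3.062, A 2.534, F 1.501.
Rounding down gives 1, 3, 2, 1 = 7 seats, so the divisor must be adjusted.
With modified divisor 17600: modified quotas H 2.369, D 3.811, A 3.153, F 1.868.
Rounding down: H 2, D 3, A 3, F 1 (total 9).
D receives 3.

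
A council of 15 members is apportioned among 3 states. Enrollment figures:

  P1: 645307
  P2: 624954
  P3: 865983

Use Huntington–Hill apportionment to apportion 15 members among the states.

P1 5; P2 4; P3 6

With divisor 142019: modified quotas P1 4.544, P2 4.400, P3 6.098.
Geometric-mean thresholds: P1 √(4·5)=4.472, P2 √(4·5)=4.472, P3 √(6·7)=6.481.
Each quota rounded against its threshold gives P1 5, P2 4, P3 6 (total 15).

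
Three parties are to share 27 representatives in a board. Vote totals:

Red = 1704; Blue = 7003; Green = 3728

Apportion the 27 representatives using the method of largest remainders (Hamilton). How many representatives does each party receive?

Standard divisor: 12435 ÷ 27 ≈ 460.556.
Standard quotas: Red 3.6999, Blue 15.2055, Green 8.0946.
Lower quotas: Red 3, Blue 15, Green 8 (sum 26, leaving 1 seat).
Remainders in descending order: Red 0.6999, Blue 0.2055, Green 0.0946.
The surplus seat goes to Red.

Red: 4, Blue: 15, Green: 8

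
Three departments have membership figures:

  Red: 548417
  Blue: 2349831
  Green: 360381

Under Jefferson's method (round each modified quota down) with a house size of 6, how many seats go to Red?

Standard divisor 3258629/6 ≈ 543104.833; standard quotas: Red 1.010, Blue 4.327, Green 0.664.
Rounding down gives 1, 4, 0 = 5 seats, so the divisor must be adjusted.
With modified divisor 430800: modified quotas Red 1.273, Blue 5.455, Green 0.837.
Rounding down: Red 1, Blue 5, Green 0 (total 6).
Red receives 1.

1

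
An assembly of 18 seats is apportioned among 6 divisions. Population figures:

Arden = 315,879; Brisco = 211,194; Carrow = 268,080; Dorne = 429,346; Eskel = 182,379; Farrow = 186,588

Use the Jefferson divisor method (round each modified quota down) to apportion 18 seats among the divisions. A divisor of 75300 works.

Arden=4, Brisco=2, Carrow=3, Dorne=5, Eskel=2, Farrow=2

With modified divisor 75300: modified quotas Arden 4.195, Brisco 2.805, Carrow 3.560, Dorne 5.702, Eskel 2.422, Farrow 2.478.
Rounding down: Arden 4, Brisco 2, Carrow 3, Dorne 5, Eskel 2, Farrow 2 (total 18).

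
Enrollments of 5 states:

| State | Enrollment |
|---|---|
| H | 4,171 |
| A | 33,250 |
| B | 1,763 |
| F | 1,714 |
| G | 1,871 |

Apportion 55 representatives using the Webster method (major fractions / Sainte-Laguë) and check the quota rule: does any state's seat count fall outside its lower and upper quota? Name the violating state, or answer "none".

A

Standard quotas: H 5.364, A 42.759, B 2.267, F 2.204, G 2.406.
Webster allocation: H 5, A 44, B 2, F 2, G 2.
A has quota 42.759 (lower 42, upper 43) but receives 44 — outside the quota interval.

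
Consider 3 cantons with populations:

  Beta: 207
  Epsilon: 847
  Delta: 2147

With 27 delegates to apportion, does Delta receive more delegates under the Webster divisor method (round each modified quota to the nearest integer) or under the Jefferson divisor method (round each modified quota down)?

Webster: Beta 2, Epsilon 7, Delta 18.
Jefferson: Beta 1, Epsilon 7, Delta 19.
Delta gets 18 under Webster and 19 under Jefferson.

Jefferson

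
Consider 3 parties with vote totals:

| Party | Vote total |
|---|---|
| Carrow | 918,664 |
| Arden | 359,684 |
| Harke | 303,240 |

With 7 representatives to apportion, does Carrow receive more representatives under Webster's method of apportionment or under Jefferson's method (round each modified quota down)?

Jefferson

Webster: Carrow 4, Arden 2, Harke 1.
Jefferson: Carrow 5, Arden 1, Harke 1.
Carrow gets 4 under Webster and 5 under Jefferson.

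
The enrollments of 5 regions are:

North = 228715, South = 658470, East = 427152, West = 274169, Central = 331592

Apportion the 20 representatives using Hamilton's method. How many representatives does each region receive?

Total 1920098; standard divisor 1920098/20 ≈ 96004.9.
Standard quotas: North 2.3823, South 6.8587, East 4.4493, West 2.8558, Central 3.4539.
Lower quotas: North 2, South 6, East 4, West 2, Central 3 (sum 17, leaving 3 seats).
Remainders in descending order: South 0.8587, West 0.8558, Central 0.4539, East 0.4493, North 0.3823.
Largest remainders: South, West, Central receive the extra seats.

North: 2, South: 7, East: 4, West: 3, Central: 4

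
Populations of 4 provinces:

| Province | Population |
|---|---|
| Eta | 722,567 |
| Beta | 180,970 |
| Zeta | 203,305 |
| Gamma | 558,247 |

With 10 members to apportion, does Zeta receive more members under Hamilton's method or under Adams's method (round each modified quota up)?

Adams

Hamilton: Eta 4, Beta 1, Zeta 1, Gamma 4.
Adams: Eta 4, Beta 1, Zeta 2, Gamma 3.
Zeta gets 1 under Hamilton and 2 under Adams.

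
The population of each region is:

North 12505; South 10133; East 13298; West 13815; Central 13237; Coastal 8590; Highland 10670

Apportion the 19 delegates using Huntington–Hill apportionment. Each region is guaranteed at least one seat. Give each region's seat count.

With divisor 4246: modified quotas North 2.945, South 2.386, East 3.132, West 3.254, Central 3.118, Coastal 2.023, Highland 2.513.
Geometric-mean thresholds: North √(2·3)=2.449, South √(2·3)=2.449, East √(3·4)=3.464, West √(3·4)=3.464, Central √(3·4)=3.464, Coastal √(2·3)=2.449, Highland √(2·3)=2.449.
Each quota rounded against its threshold gives North 3, South 2, East 3, West 3, Central 3, Coastal 2, Highland 3 (total 19).

North 3, South 2, East 3, West 3, Central 3, Coastal 2, Highland 3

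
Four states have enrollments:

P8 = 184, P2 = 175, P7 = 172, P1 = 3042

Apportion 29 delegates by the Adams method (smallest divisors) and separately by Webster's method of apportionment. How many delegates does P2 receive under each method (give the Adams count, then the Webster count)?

Adams: P8 2, P2 2, P7 2, P1 23.
Webster: P8 2, P2 1, P7 1, P1 25.
P2 gets 2 under Adams and 1 under Webster.

2 and 1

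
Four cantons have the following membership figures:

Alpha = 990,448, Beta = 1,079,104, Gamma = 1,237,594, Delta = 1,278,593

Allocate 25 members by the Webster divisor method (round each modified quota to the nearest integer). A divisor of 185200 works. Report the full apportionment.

Alpha 5, Beta 6, Gamma 7, Delta 7

With modified divisor 185200: modified quotas Alpha 5.348, Beta 5.827, Gamma 6.682, Delta 6.904.
Rounding to the nearest integer: Alpha 5, Beta 6, Gamma 7, Delta 7 (total 25).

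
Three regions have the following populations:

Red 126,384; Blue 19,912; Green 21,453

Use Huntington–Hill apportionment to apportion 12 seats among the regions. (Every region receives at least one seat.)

Red 9, Blue 1, Green 2

With divisor 14487: modified quotas Red 8.724, Blue 1.374, Green 1.481.
Geometric-mean thresholds: Red √(8·9)=8.485, Blue √(1·2)=1.414, Green √(1·2)=1.414.
Each quota rounded against its threshold gives Red 9, Blue 1, Green 2 (total 12).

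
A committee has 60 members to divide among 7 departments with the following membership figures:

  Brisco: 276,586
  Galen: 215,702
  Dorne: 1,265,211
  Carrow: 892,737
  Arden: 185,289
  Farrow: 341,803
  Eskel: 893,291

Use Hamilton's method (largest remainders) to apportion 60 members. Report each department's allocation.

Total 4070619; standard divisor 4070619/60 ≈ 67843.65.
Standard quotas: Brisco 4.0768, Galen 3.1794, Dorne 18.6489, Carrow 13.1587, Arden 2.7311, Farrow 5.0381, Eskel 13.1669.
Lower quotas: Brisco 4, Galen 3, Dorne 18, Carrow 13, Arden 2, Farrow 5, Eskel 13 (sum 58, leaving 2 seats).
Remainders in descending order: Arden 0.7311, Dorne 0.6489, Galen 0.1794, Eskel 0.1669, Carrow 0.1587, Brisco 0.0768, Farrow 0.0381.
The surplus seats go to Arden, Dorne.

Brisco 4, Galen 3, Dorne 19, Carrow 13, Arden 3, Farrow 5, Eskel 13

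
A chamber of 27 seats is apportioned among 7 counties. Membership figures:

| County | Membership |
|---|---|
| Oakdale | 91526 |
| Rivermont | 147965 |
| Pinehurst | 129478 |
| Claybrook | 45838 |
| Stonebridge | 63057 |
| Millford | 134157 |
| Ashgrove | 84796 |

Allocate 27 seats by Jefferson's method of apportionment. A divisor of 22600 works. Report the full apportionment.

Oakdale: 4, Rivermont: 6, Pinehurst: 5, Claybrook: 2, Stonebridge: 2, Millford: 5, Ashgrove: 3

With modified divisor 22600: modified quotas Oakdale 4.050, Rivermont 6.547, Pinehurst 5.729, Claybrook 2.028, Stonebridge 2.790, Millford 5.936, Ashgrove 3.752.
Rounding down: Oakdale 4, Rivermont 6, Pinehurst 5, Claybrook 2, Stonebridge 2, Millford 5, Ashgrove 3 (total 27).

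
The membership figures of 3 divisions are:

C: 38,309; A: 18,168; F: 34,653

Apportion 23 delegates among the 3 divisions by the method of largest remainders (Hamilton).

The standard divisor is 91130/23 ≈ 3962.174.
Standard quotas: C 9.6687, A 4.5854, F 8.7460.
Lower quotas: C 9, A 4, F 8 (sum 21, leaving 2 seats).
Remainders in descending order: F 0.7460, C 0.6687, A 0.5854.
Largest remainders: F, C receive the extra seats.

C=10; A=4; F=9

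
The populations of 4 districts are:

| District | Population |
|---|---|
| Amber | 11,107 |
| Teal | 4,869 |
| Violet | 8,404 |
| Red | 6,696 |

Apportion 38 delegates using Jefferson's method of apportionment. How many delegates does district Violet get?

10

Standard divisor 31076/38 ≈ 817.789; standard quotas: Amber 13.582, Teal 5.954, Violet 10.276, Red 8.188.
Rounding down gives 13, 5, 10, 8 = 36 seats, so the divisor must be adjusted.
With modified divisor 780: modified quotas Amber 14.240, Teal 6.242, Violet 10.774, Red 8.585.
Rounding down: Amber 14, Teal 6, Violet 10, Red 8 (total 38).
Violet receives 10.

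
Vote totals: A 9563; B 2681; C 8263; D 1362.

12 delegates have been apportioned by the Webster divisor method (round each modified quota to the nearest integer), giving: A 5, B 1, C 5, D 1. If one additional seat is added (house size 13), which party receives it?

B

Priority for the next seat is population ÷ (current seats + 0.5).
Priorities: A 1738.727, B 1787.333, C 1502.364, D 908.000.
Highest priority: B.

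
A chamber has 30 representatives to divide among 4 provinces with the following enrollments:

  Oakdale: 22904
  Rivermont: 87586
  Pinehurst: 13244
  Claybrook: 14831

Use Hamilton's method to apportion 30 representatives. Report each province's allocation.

Oakdale=5, Rivermont=19, Pinehurst=3, Claybrook=3

The standard divisor is 138565/30 ≈ 4618.833.
Standard quotas: Oakdale 4.9588, Rivermont 18.9628, Pinehurst 2.8674, Claybrook 3.2110.
Lower quotas: Oakdale 4, Rivermont 18, Pinehurst 2, Claybrook 3 (sum 27, leaving 3 seats).
Remainders in descending order: Rivermont 0.9628, Oakdale 0.9588, Pinehurst 0.8674, Claybrook 0.2110.
Largest remainders: Rivermont, Oakdale, Pinehurst receive the extra seats.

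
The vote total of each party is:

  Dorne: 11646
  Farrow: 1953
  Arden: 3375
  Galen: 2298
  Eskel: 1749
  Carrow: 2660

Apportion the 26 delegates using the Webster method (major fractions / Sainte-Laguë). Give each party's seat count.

Dorne: 13; Farrow: 2; Arden: 4; Galen: 2; Eskel: 2; Carrow: 3

Standard divisor 23681/26 ≈ 910.808; standard quotas: Dorne 12.786, Farrow 2.144, Arden 3.706, Galen 2.523, Eskel 1.920, Carrow 2.920.
Rounding to the nearest integer gives 13, 2, 4, 3, 2, 3 = 27 seats, so the divisor must be adjusted.
With modified divisor 930: modified quotas Dorne 12.523, Farrow 2.100, Arden 3.629, Galen 2.471, Eskel 1.881, Carrow 2.860.
Rounding to the nearest integer: Dorne 13, Farrow 2, Arden 4, Galen 2, Eskel 2, Carrow 3 (total 26).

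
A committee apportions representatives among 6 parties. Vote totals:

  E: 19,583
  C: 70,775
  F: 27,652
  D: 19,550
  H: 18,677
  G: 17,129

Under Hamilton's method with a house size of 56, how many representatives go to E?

Total 173366; standard divisor 173366/56 ≈ 3095.821.
Standard quotas: E 6.3256, C 22.8615, F 8.9320, D 6.3150, H 6.0330, G 5.5329.
Lower quotas: E 6, C 22, F 8, D 6, H 6, G 5 (sum 53, leaving 3 seats).
Remainders in descending order: F 0.9320, C 0.8615, G 0.5329, E 0.3256, D 0.3150, H 0.0330.
Largest remainders: F, C, G receive the extra seats.
E receives 6.

6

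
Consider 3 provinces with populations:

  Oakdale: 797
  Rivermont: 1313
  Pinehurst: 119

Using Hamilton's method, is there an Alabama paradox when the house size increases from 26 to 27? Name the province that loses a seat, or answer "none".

At 26 seats: Oakdale 9, Rivermont 15, Pinehurst 2.
At 27 seats: Oakdale 10, Rivermont 16, Pinehurst 1.
Pinehurst drops from 2 to 1.

Pinehurst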